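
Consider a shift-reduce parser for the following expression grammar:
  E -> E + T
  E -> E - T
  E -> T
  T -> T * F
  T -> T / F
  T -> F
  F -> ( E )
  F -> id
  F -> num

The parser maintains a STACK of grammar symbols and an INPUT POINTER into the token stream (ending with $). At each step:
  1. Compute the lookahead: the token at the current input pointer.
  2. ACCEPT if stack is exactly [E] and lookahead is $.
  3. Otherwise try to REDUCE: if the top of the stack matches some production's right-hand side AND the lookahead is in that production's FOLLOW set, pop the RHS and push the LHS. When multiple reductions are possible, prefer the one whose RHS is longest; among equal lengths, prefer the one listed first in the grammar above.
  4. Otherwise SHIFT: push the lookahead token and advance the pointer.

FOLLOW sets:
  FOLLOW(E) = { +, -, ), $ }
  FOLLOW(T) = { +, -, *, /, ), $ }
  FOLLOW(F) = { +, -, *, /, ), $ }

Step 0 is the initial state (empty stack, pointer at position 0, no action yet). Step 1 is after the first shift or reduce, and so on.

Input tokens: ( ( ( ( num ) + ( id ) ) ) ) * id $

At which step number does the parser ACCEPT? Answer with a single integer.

Step 1: shift (. Stack=[(] ptr=1 lookahead=( remaining=[( ( ( num ) + ( id ) ) ) ) * id $]
Step 2: shift (. Stack=[( (] ptr=2 lookahead=( remaining=[( ( num ) + ( id ) ) ) ) * id $]
Step 3: shift (. Stack=[( ( (] ptr=3 lookahead=( remaining=[( num ) + ( id ) ) ) ) * id $]
Step 4: shift (. Stack=[( ( ( (] ptr=4 lookahead=num remaining=[num ) + ( id ) ) ) ) * id $]
Step 5: shift num. Stack=[( ( ( ( num] ptr=5 lookahead=) remaining=[) + ( id ) ) ) ) * id $]
Step 6: reduce F->num. Stack=[( ( ( ( F] ptr=5 lookahead=) remaining=[) + ( id ) ) ) ) * id $]
Step 7: reduce T->F. Stack=[( ( ( ( T] ptr=5 lookahead=) remaining=[) + ( id ) ) ) ) * id $]
Step 8: reduce E->T. Stack=[( ( ( ( E] ptr=5 lookahead=) remaining=[) + ( id ) ) ) ) * id $]
Step 9: shift ). Stack=[( ( ( ( E )] ptr=6 lookahead=+ remaining=[+ ( id ) ) ) ) * id $]
Step 10: reduce F->( E ). Stack=[( ( ( F] ptr=6 lookahead=+ remaining=[+ ( id ) ) ) ) * id $]
Step 11: reduce T->F. Stack=[( ( ( T] ptr=6 lookahead=+ remaining=[+ ( id ) ) ) ) * id $]
Step 12: reduce E->T. Stack=[( ( ( E] ptr=6 lookahead=+ remaining=[+ ( id ) ) ) ) * id $]
Step 13: shift +. Stack=[( ( ( E +] ptr=7 lookahead=( remaining=[( id ) ) ) ) * id $]
Step 14: shift (. Stack=[( ( ( E + (] ptr=8 lookahead=id remaining=[id ) ) ) ) * id $]
Step 15: shift id. Stack=[( ( ( E + ( id] ptr=9 lookahead=) remaining=[) ) ) ) * id $]
Step 16: reduce F->id. Stack=[( ( ( E + ( F] ptr=9 lookahead=) remaining=[) ) ) ) * id $]
Step 17: reduce T->F. Stack=[( ( ( E + ( T] ptr=9 lookahead=) remaining=[) ) ) ) * id $]
Step 18: reduce E->T. Stack=[( ( ( E + ( E] ptr=9 lookahead=) remaining=[) ) ) ) * id $]
Step 19: shift ). Stack=[( ( ( E + ( E )] ptr=10 lookahead=) remaining=[) ) ) * id $]
Step 20: reduce F->( E ). Stack=[( ( ( E + F] ptr=10 lookahead=) remaining=[) ) ) * id $]
Step 21: reduce T->F. Stack=[( ( ( E + T] ptr=10 lookahead=) remaining=[) ) ) * id $]
Step 22: reduce E->E + T. Stack=[( ( ( E] ptr=10 lookahead=) remaining=[) ) ) * id $]
Step 23: shift ). Stack=[( ( ( E )] ptr=11 lookahead=) remaining=[) ) * id $]
Step 24: reduce F->( E ). Stack=[( ( F] ptr=11 lookahead=) remaining=[) ) * id $]
Step 25: reduce T->F. Stack=[( ( T] ptr=11 lookahead=) remaining=[) ) * id $]
Step 26: reduce E->T. Stack=[( ( E] ptr=11 lookahead=) remaining=[) ) * id $]
Step 27: shift ). Stack=[( ( E )] ptr=12 lookahead=) remaining=[) * id $]
Step 28: reduce F->( E ). Stack=[( F] ptr=12 lookahead=) remaining=[) * id $]
Step 29: reduce T->F. Stack=[( T] ptr=12 lookahead=) remaining=[) * id $]
Step 30: reduce E->T. Stack=[( E] ptr=12 lookahead=) remaining=[) * id $]
Step 31: shift ). Stack=[( E )] ptr=13 lookahead=* remaining=[* id $]
Step 32: reduce F->( E ). Stack=[F] ptr=13 lookahead=* remaining=[* id $]
Step 33: reduce T->F. Stack=[T] ptr=13 lookahead=* remaining=[* id $]
Step 34: shift *. Stack=[T *] ptr=14 lookahead=id remaining=[id $]
Step 35: shift id. Stack=[T * id] ptr=15 lookahead=$ remaining=[$]
Step 36: reduce F->id. Stack=[T * F] ptr=15 lookahead=$ remaining=[$]
Step 37: reduce T->T * F. Stack=[T] ptr=15 lookahead=$ remaining=[$]
Step 38: reduce E->T. Stack=[E] ptr=15 lookahead=$ remaining=[$]
Step 39: accept. Stack=[E] ptr=15 lookahead=$ remaining=[$]

Answer: 39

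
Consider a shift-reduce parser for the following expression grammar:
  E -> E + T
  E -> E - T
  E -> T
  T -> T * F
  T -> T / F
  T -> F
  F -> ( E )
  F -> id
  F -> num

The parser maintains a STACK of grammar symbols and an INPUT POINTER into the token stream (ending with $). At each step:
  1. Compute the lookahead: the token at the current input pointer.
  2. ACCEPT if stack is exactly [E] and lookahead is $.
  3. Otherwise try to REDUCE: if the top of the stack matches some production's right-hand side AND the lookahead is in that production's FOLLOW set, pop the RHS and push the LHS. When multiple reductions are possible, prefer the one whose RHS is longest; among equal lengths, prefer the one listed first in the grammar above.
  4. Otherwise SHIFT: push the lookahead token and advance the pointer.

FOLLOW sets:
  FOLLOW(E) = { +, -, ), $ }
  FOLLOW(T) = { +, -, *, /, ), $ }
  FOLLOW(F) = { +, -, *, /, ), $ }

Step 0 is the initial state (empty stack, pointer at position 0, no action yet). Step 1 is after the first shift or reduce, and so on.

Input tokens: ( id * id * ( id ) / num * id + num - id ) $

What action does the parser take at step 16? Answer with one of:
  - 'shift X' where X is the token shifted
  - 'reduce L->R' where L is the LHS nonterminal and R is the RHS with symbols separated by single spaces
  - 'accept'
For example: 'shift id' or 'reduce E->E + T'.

Answer: reduce F->( E )

Derivation:
Step 1: shift (. Stack=[(] ptr=1 lookahead=id remaining=[id * id * ( id ) / num * id + num - id ) $]
Step 2: shift id. Stack=[( id] ptr=2 lookahead=* remaining=[* id * ( id ) / num * id + num - id ) $]
Step 3: reduce F->id. Stack=[( F] ptr=2 lookahead=* remaining=[* id * ( id ) / num * id + num - id ) $]
Step 4: reduce T->F. Stack=[( T] ptr=2 lookahead=* remaining=[* id * ( id ) / num * id + num - id ) $]
Step 5: shift *. Stack=[( T *] ptr=3 lookahead=id remaining=[id * ( id ) / num * id + num - id ) $]
Step 6: shift id. Stack=[( T * id] ptr=4 lookahead=* remaining=[* ( id ) / num * id + num - id ) $]
Step 7: reduce F->id. Stack=[( T * F] ptr=4 lookahead=* remaining=[* ( id ) / num * id + num - id ) $]
Step 8: reduce T->T * F. Stack=[( T] ptr=4 lookahead=* remaining=[* ( id ) / num * id + num - id ) $]
Step 9: shift *. Stack=[( T *] ptr=5 lookahead=( remaining=[( id ) / num * id + num - id ) $]
Step 10: shift (. Stack=[( T * (] ptr=6 lookahead=id remaining=[id ) / num * id + num - id ) $]
Step 11: shift id. Stack=[( T * ( id] ptr=7 lookahead=) remaining=[) / num * id + num - id ) $]
Step 12: reduce F->id. Stack=[( T * ( F] ptr=7 lookahead=) remaining=[) / num * id + num - id ) $]
Step 13: reduce T->F. Stack=[( T * ( T] ptr=7 lookahead=) remaining=[) / num * id + num - id ) $]
Step 14: reduce E->T. Stack=[( T * ( E] ptr=7 lookahead=) remaining=[) / num * id + num - id ) $]
Step 15: shift ). Stack=[( T * ( E )] ptr=8 lookahead=/ remaining=[/ num * id + num - id ) $]
Step 16: reduce F->( E ). Stack=[( T * F] ptr=8 lookahead=/ remaining=[/ num * id + num - id ) $]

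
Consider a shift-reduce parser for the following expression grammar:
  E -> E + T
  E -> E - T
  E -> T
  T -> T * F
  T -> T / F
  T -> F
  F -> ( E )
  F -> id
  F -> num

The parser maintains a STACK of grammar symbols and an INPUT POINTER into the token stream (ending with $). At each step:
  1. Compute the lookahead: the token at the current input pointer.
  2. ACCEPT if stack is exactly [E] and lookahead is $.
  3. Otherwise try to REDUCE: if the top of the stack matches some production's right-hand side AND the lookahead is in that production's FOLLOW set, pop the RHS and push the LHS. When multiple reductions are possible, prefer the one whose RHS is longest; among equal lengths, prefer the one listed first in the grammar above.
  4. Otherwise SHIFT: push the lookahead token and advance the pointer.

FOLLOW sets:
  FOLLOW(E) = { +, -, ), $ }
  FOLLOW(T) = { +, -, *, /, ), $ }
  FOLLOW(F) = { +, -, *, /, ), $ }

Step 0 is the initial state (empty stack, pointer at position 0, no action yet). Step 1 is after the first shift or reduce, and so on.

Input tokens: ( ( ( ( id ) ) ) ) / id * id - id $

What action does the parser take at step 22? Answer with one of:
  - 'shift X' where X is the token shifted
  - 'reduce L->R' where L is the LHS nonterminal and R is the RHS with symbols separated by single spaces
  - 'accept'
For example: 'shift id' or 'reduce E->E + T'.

Answer: reduce F->( E )

Derivation:
Step 1: shift (. Stack=[(] ptr=1 lookahead=( remaining=[( ( ( id ) ) ) ) / id * id - id $]
Step 2: shift (. Stack=[( (] ptr=2 lookahead=( remaining=[( ( id ) ) ) ) / id * id - id $]
Step 3: shift (. Stack=[( ( (] ptr=3 lookahead=( remaining=[( id ) ) ) ) / id * id - id $]
Step 4: shift (. Stack=[( ( ( (] ptr=4 lookahead=id remaining=[id ) ) ) ) / id * id - id $]
Step 5: shift id. Stack=[( ( ( ( id] ptr=5 lookahead=) remaining=[) ) ) ) / id * id - id $]
Step 6: reduce F->id. Stack=[( ( ( ( F] ptr=5 lookahead=) remaining=[) ) ) ) / id * id - id $]
Step 7: reduce T->F. Stack=[( ( ( ( T] ptr=5 lookahead=) remaining=[) ) ) ) / id * id - id $]
Step 8: reduce E->T. Stack=[( ( ( ( E] ptr=5 lookahead=) remaining=[) ) ) ) / id * id - id $]
Step 9: shift ). Stack=[( ( ( ( E )] ptr=6 lookahead=) remaining=[) ) ) / id * id - id $]
Step 10: reduce F->( E ). Stack=[( ( ( F] ptr=6 lookahead=) remaining=[) ) ) / id * id - id $]
Step 11: reduce T->F. Stack=[( ( ( T] ptr=6 lookahead=) remaining=[) ) ) / id * id - id $]
Step 12: reduce E->T. Stack=[( ( ( E] ptr=6 lookahead=) remaining=[) ) ) / id * id - id $]
Step 13: shift ). Stack=[( ( ( E )] ptr=7 lookahead=) remaining=[) ) / id * id - id $]
Step 14: reduce F->( E ). Stack=[( ( F] ptr=7 lookahead=) remaining=[) ) / id * id - id $]
Step 15: reduce T->F. Stack=[( ( T] ptr=7 lookahead=) remaining=[) ) / id * id - id $]
Step 16: reduce E->T. Stack=[( ( E] ptr=7 lookahead=) remaining=[) ) / id * id - id $]
Step 17: shift ). Stack=[( ( E )] ptr=8 lookahead=) remaining=[) / id * id - id $]
Step 18: reduce F->( E ). Stack=[( F] ptr=8 lookahead=) remaining=[) / id * id - id $]
Step 19: reduce T->F. Stack=[( T] ptr=8 lookahead=) remaining=[) / id * id - id $]
Step 20: reduce E->T. Stack=[( E] ptr=8 lookahead=) remaining=[) / id * id - id $]
Step 21: shift ). Stack=[( E )] ptr=9 lookahead=/ remaining=[/ id * id - id $]
Step 22: reduce F->( E ). Stack=[F] ptr=9 lookahead=/ remaining=[/ id * id - id $]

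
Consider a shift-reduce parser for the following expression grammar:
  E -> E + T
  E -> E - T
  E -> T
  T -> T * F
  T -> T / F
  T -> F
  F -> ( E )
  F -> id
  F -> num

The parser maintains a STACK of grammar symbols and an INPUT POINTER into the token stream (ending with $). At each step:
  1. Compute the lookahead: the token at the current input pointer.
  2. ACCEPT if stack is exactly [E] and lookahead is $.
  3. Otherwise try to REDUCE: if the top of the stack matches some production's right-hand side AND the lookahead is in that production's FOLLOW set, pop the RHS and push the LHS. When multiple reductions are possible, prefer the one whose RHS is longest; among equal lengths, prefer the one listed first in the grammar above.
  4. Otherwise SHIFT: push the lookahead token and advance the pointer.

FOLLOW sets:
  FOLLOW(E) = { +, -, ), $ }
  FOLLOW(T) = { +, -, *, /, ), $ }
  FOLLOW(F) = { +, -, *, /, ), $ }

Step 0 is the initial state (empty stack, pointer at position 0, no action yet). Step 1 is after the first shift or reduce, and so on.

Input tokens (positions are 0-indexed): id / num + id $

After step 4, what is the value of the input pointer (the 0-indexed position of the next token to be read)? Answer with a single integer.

Answer: 2

Derivation:
Step 1: shift id. Stack=[id] ptr=1 lookahead=/ remaining=[/ num + id $]
Step 2: reduce F->id. Stack=[F] ptr=1 lookahead=/ remaining=[/ num + id $]
Step 3: reduce T->F. Stack=[T] ptr=1 lookahead=/ remaining=[/ num + id $]
Step 4: shift /. Stack=[T /] ptr=2 lookahead=num remaining=[num + id $]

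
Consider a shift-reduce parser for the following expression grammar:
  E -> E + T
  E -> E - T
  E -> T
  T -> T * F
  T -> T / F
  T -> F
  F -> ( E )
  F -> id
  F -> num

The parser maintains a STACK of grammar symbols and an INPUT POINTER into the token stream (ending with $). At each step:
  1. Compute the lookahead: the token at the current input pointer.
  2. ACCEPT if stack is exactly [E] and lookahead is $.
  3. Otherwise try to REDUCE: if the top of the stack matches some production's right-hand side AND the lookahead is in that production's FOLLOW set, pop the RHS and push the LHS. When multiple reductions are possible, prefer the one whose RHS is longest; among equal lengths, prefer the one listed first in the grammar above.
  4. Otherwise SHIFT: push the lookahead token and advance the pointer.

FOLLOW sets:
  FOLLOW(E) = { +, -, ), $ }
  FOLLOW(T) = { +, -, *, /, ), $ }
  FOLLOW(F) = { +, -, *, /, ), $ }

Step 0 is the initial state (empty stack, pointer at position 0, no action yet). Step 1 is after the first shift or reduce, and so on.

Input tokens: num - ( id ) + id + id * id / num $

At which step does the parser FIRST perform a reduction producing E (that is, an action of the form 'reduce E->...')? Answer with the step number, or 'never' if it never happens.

Answer: 4

Derivation:
Step 1: shift num. Stack=[num] ptr=1 lookahead=- remaining=[- ( id ) + id + id * id / num $]
Step 2: reduce F->num. Stack=[F] ptr=1 lookahead=- remaining=[- ( id ) + id + id * id / num $]
Step 3: reduce T->F. Stack=[T] ptr=1 lookahead=- remaining=[- ( id ) + id + id * id / num $]
Step 4: reduce E->T. Stack=[E] ptr=1 lookahead=- remaining=[- ( id ) + id + id * id / num $]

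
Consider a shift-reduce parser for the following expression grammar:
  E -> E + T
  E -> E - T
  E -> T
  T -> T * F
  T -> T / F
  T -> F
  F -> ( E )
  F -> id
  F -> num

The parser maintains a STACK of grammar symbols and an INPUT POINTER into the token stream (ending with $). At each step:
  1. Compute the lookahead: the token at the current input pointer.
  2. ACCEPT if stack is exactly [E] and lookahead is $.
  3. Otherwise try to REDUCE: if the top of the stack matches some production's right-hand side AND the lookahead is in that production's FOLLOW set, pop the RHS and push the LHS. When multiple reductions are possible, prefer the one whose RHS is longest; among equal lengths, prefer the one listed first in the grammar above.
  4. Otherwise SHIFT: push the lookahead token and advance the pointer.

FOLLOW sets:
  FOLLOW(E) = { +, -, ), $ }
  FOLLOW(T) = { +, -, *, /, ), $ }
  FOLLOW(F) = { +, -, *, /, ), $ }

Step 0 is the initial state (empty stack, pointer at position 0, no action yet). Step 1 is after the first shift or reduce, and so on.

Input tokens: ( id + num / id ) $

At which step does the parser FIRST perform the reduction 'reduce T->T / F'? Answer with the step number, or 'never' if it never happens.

Answer: 13

Derivation:
Step 1: shift (. Stack=[(] ptr=1 lookahead=id remaining=[id + num / id ) $]
Step 2: shift id. Stack=[( id] ptr=2 lookahead=+ remaining=[+ num / id ) $]
Step 3: reduce F->id. Stack=[( F] ptr=2 lookahead=+ remaining=[+ num / id ) $]
Step 4: reduce T->F. Stack=[( T] ptr=2 lookahead=+ remaining=[+ num / id ) $]
Step 5: reduce E->T. Stack=[( E] ptr=2 lookahead=+ remaining=[+ num / id ) $]
Step 6: shift +. Stack=[( E +] ptr=3 lookahead=num remaining=[num / id ) $]
Step 7: shift num. Stack=[( E + num] ptr=4 lookahead=/ remaining=[/ id ) $]
Step 8: reduce F->num. Stack=[( E + F] ptr=4 lookahead=/ remaining=[/ id ) $]
Step 9: reduce T->F. Stack=[( E + T] ptr=4 lookahead=/ remaining=[/ id ) $]
Step 10: shift /. Stack=[( E + T /] ptr=5 lookahead=id remaining=[id ) $]
Step 11: shift id. Stack=[( E + T / id] ptr=6 lookahead=) remaining=[) $]
Step 12: reduce F->id. Stack=[( E + T / F] ptr=6 lookahead=) remaining=[) $]
Step 13: reduce T->T / F. Stack=[( E + T] ptr=6 lookahead=) remaining=[) $]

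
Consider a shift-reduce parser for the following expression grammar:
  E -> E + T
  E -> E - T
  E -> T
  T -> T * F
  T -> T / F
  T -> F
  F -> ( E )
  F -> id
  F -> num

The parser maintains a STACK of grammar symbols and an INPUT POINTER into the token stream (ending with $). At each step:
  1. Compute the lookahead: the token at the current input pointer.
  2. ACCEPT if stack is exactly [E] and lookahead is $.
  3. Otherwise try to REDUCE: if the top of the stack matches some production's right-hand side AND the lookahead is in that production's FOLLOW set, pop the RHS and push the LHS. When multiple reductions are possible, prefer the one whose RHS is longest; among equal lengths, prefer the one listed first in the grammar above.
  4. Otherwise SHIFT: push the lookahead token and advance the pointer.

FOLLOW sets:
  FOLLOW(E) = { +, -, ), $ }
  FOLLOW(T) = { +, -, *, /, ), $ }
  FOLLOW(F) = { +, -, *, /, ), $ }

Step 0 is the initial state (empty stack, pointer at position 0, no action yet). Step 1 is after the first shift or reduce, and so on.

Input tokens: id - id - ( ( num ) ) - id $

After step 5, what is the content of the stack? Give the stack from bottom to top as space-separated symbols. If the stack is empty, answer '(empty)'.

Step 1: shift id. Stack=[id] ptr=1 lookahead=- remaining=[- id - ( ( num ) ) - id $]
Step 2: reduce F->id. Stack=[F] ptr=1 lookahead=- remaining=[- id - ( ( num ) ) - id $]
Step 3: reduce T->F. Stack=[T] ptr=1 lookahead=- remaining=[- id - ( ( num ) ) - id $]
Step 4: reduce E->T. Stack=[E] ptr=1 lookahead=- remaining=[- id - ( ( num ) ) - id $]
Step 5: shift -. Stack=[E -] ptr=2 lookahead=id remaining=[id - ( ( num ) ) - id $]

Answer: E -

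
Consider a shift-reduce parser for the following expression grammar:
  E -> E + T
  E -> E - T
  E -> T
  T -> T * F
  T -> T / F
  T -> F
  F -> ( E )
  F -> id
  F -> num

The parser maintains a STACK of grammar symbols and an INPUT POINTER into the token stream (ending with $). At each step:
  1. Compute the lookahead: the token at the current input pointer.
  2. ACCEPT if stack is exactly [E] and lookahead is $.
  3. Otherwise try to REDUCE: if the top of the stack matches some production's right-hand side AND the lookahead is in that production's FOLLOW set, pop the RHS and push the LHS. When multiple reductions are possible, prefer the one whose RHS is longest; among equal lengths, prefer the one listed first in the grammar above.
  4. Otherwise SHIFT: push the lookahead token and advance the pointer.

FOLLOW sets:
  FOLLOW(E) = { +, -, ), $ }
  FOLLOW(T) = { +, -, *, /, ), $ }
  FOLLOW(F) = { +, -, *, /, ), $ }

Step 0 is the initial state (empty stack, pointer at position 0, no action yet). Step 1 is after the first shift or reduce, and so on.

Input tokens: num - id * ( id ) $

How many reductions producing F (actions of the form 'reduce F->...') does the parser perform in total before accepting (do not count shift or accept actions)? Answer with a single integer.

Answer: 4

Derivation:
Step 1: shift num. Stack=[num] ptr=1 lookahead=- remaining=[- id * ( id ) $]
Step 2: reduce F->num. Stack=[F] ptr=1 lookahead=- remaining=[- id * ( id ) $]
Step 3: reduce T->F. Stack=[T] ptr=1 lookahead=- remaining=[- id * ( id ) $]
Step 4: reduce E->T. Stack=[E] ptr=1 lookahead=- remaining=[- id * ( id ) $]
Step 5: shift -. Stack=[E -] ptr=2 lookahead=id remaining=[id * ( id ) $]
Step 6: shift id. Stack=[E - id] ptr=3 lookahead=* remaining=[* ( id ) $]
Step 7: reduce F->id. Stack=[E - F] ptr=3 lookahead=* remaining=[* ( id ) $]
Step 8: reduce T->F. Stack=[E - T] ptr=3 lookahead=* remaining=[* ( id ) $]
Step 9: shift *. Stack=[E - T *] ptr=4 lookahead=( remaining=[( id ) $]
Step 10: shift (. Stack=[E - T * (] ptr=5 lookahead=id remaining=[id ) $]
Step 11: shift id. Stack=[E - T * ( id] ptr=6 lookahead=) remaining=[) $]
Step 12: reduce F->id. Stack=[E - T * ( F] ptr=6 lookahead=) remaining=[) $]
Step 13: reduce T->F. Stack=[E - T * ( T] ptr=6 lookahead=) remaining=[) $]
Step 14: reduce E->T. Stack=[E - T * ( E] ptr=6 lookahead=) remaining=[) $]
Step 15: shift ). Stack=[E - T * ( E )] ptr=7 lookahead=$ remaining=[$]
Step 16: reduce F->( E ). Stack=[E - T * F] ptr=7 lookahead=$ remaining=[$]
Step 17: reduce T->T * F. Stack=[E - T] ptr=7 lookahead=$ remaining=[$]
Step 18: reduce E->E - T. Stack=[E] ptr=7 lookahead=$ remaining=[$]
Step 19: accept. Stack=[E] ptr=7 lookahead=$ remaining=[$]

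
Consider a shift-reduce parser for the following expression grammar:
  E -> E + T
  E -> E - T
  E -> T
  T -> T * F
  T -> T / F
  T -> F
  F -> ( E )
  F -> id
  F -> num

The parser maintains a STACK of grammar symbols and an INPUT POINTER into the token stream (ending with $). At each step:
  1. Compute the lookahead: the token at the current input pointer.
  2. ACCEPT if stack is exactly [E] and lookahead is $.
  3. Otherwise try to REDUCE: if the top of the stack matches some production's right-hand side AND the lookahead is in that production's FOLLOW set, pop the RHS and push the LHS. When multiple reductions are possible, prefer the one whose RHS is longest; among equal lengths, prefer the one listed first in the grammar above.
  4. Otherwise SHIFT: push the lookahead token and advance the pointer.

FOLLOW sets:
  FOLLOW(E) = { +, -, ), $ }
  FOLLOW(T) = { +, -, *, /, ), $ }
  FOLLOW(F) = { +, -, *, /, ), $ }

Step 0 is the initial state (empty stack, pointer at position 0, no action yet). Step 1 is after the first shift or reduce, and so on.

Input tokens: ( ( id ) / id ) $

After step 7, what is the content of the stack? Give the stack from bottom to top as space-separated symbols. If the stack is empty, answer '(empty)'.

Answer: ( ( E )

Derivation:
Step 1: shift (. Stack=[(] ptr=1 lookahead=( remaining=[( id ) / id ) $]
Step 2: shift (. Stack=[( (] ptr=2 lookahead=id remaining=[id ) / id ) $]
Step 3: shift id. Stack=[( ( id] ptr=3 lookahead=) remaining=[) / id ) $]
Step 4: reduce F->id. Stack=[( ( F] ptr=3 lookahead=) remaining=[) / id ) $]
Step 5: reduce T->F. Stack=[( ( T] ptr=3 lookahead=) remaining=[) / id ) $]
Step 6: reduce E->T. Stack=[( ( E] ptr=3 lookahead=) remaining=[) / id ) $]
Step 7: shift ). Stack=[( ( E )] ptr=4 lookahead=/ remaining=[/ id ) $]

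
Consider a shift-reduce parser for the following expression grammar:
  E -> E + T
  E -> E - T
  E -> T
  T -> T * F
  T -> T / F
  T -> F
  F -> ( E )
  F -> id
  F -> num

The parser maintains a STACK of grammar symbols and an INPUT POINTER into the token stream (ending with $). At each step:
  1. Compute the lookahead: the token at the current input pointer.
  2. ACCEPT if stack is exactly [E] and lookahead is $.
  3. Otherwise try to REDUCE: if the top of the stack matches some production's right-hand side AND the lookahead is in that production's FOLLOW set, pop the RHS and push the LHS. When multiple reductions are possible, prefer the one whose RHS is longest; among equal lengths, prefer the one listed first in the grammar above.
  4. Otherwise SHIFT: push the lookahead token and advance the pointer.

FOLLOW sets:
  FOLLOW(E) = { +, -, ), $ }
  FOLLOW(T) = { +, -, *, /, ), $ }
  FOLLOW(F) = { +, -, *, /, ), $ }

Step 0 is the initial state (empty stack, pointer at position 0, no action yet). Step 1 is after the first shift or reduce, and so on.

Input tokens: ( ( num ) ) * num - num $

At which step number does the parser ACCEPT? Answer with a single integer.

Answer: 24

Derivation:
Step 1: shift (. Stack=[(] ptr=1 lookahead=( remaining=[( num ) ) * num - num $]
Step 2: shift (. Stack=[( (] ptr=2 lookahead=num remaining=[num ) ) * num - num $]
Step 3: shift num. Stack=[( ( num] ptr=3 lookahead=) remaining=[) ) * num - num $]
Step 4: reduce F->num. Stack=[( ( F] ptr=3 lookahead=) remaining=[) ) * num - num $]
Step 5: reduce T->F. Stack=[( ( T] ptr=3 lookahead=) remaining=[) ) * num - num $]
Step 6: reduce E->T. Stack=[( ( E] ptr=3 lookahead=) remaining=[) ) * num - num $]
Step 7: shift ). Stack=[( ( E )] ptr=4 lookahead=) remaining=[) * num - num $]
Step 8: reduce F->( E ). Stack=[( F] ptr=4 lookahead=) remaining=[) * num - num $]
Step 9: reduce T->F. Stack=[( T] ptr=4 lookahead=) remaining=[) * num - num $]
Step 10: reduce E->T. Stack=[( E] ptr=4 lookahead=) remaining=[) * num - num $]
Step 11: shift ). Stack=[( E )] ptr=5 lookahead=* remaining=[* num - num $]
Step 12: reduce F->( E ). Stack=[F] ptr=5 lookahead=* remaining=[* num - num $]
Step 13: reduce T->F. Stack=[T] ptr=5 lookahead=* remaining=[* num - num $]
Step 14: shift *. Stack=[T *] ptr=6 lookahead=num remaining=[num - num $]
Step 15: shift num. Stack=[T * num] ptr=7 lookahead=- remaining=[- num $]
Step 16: reduce F->num. Stack=[T * F] ptr=7 lookahead=- remaining=[- num $]
Step 17: reduce T->T * F. Stack=[T] ptr=7 lookahead=- remaining=[- num $]
Step 18: reduce E->T. Stack=[E] ptr=7 lookahead=- remaining=[- num $]
Step 19: shift -. Stack=[E -] ptr=8 lookahead=num remaining=[num $]
Step 20: shift num. Stack=[E - num] ptr=9 lookahead=$ remaining=[$]
Step 21: reduce F->num. Stack=[E - F] ptr=9 lookahead=$ remaining=[$]
Step 22: reduce T->F. Stack=[E - T] ptr=9 lookahead=$ remaining=[$]
Step 23: reduce E->E - T. Stack=[E] ptr=9 lookahead=$ remaining=[$]
Step 24: accept. Stack=[E] ptr=9 lookahead=$ remaining=[$]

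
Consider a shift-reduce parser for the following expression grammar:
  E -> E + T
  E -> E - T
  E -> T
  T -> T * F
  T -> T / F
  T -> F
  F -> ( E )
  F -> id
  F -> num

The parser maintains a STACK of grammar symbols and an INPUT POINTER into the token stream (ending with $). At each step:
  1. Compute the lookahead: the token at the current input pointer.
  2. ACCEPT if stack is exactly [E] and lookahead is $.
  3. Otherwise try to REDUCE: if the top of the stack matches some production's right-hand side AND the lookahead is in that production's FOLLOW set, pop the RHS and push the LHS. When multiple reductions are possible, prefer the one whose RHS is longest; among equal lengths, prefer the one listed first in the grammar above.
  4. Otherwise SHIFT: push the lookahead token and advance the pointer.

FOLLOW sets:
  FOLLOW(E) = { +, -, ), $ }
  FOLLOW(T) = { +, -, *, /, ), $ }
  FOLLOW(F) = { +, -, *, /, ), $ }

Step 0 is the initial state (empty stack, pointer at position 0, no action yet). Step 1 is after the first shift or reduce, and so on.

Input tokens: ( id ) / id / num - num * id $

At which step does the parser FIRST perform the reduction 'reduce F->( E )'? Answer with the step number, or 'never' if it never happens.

Step 1: shift (. Stack=[(] ptr=1 lookahead=id remaining=[id ) / id / num - num * id $]
Step 2: shift id. Stack=[( id] ptr=2 lookahead=) remaining=[) / id / num - num * id $]
Step 3: reduce F->id. Stack=[( F] ptr=2 lookahead=) remaining=[) / id / num - num * id $]
Step 4: reduce T->F. Stack=[( T] ptr=2 lookahead=) remaining=[) / id / num - num * id $]
Step 5: reduce E->T. Stack=[( E] ptr=2 lookahead=) remaining=[) / id / num - num * id $]
Step 6: shift ). Stack=[( E )] ptr=3 lookahead=/ remaining=[/ id / num - num * id $]
Step 7: reduce F->( E ). Stack=[F] ptr=3 lookahead=/ remaining=[/ id / num - num * id $]

Answer: 7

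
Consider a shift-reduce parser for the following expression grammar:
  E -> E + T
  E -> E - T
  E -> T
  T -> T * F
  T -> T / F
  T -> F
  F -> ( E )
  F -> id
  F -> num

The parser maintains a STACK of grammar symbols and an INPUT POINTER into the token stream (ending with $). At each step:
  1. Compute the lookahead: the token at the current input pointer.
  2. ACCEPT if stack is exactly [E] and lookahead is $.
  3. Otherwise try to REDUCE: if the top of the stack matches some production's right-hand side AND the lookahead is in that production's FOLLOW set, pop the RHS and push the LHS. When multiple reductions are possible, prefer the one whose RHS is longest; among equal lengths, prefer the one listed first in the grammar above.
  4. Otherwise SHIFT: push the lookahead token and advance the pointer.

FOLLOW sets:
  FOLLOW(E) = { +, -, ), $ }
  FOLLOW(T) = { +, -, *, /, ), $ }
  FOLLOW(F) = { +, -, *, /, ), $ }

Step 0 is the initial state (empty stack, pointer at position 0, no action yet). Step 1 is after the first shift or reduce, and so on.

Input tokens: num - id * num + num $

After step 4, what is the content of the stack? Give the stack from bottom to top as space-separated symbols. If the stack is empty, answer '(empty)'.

Step 1: shift num. Stack=[num] ptr=1 lookahead=- remaining=[- id * num + num $]
Step 2: reduce F->num. Stack=[F] ptr=1 lookahead=- remaining=[- id * num + num $]
Step 3: reduce T->F. Stack=[T] ptr=1 lookahead=- remaining=[- id * num + num $]
Step 4: reduce E->T. Stack=[E] ptr=1 lookahead=- remaining=[- id * num + num $]

Answer: E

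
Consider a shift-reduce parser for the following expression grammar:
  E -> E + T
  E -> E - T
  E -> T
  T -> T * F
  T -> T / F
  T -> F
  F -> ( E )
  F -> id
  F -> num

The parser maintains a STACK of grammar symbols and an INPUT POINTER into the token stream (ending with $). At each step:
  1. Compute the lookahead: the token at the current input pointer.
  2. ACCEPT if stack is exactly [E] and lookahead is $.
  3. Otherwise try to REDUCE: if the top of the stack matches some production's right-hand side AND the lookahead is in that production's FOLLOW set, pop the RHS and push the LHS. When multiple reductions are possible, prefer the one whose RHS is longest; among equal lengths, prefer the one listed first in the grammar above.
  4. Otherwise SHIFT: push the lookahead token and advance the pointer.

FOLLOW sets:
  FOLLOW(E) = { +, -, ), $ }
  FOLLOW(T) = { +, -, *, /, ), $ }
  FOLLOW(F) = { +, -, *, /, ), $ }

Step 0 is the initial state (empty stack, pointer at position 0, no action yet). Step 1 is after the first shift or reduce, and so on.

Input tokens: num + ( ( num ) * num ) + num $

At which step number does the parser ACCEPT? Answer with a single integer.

Answer: 29

Derivation:
Step 1: shift num. Stack=[num] ptr=1 lookahead=+ remaining=[+ ( ( num ) * num ) + num $]
Step 2: reduce F->num. Stack=[F] ptr=1 lookahead=+ remaining=[+ ( ( num ) * num ) + num $]
Step 3: reduce T->F. Stack=[T] ptr=1 lookahead=+ remaining=[+ ( ( num ) * num ) + num $]
Step 4: reduce E->T. Stack=[E] ptr=1 lookahead=+ remaining=[+ ( ( num ) * num ) + num $]
Step 5: shift +. Stack=[E +] ptr=2 lookahead=( remaining=[( ( num ) * num ) + num $]
Step 6: shift (. Stack=[E + (] ptr=3 lookahead=( remaining=[( num ) * num ) + num $]
Step 7: shift (. Stack=[E + ( (] ptr=4 lookahead=num remaining=[num ) * num ) + num $]
Step 8: shift num. Stack=[E + ( ( num] ptr=5 lookahead=) remaining=[) * num ) + num $]
Step 9: reduce F->num. Stack=[E + ( ( F] ptr=5 lookahead=) remaining=[) * num ) + num $]
Step 10: reduce T->F. Stack=[E + ( ( T] ptr=5 lookahead=) remaining=[) * num ) + num $]
Step 11: reduce E->T. Stack=[E + ( ( E] ptr=5 lookahead=) remaining=[) * num ) + num $]
Step 12: shift ). Stack=[E + ( ( E )] ptr=6 lookahead=* remaining=[* num ) + num $]
Step 13: reduce F->( E ). Stack=[E + ( F] ptr=6 lookahead=* remaining=[* num ) + num $]
Step 14: reduce T->F. Stack=[E + ( T] ptr=6 lookahead=* remaining=[* num ) + num $]
Step 15: shift *. Stack=[E + ( T *] ptr=7 lookahead=num remaining=[num ) + num $]
Step 16: shift num. Stack=[E + ( T * num] ptr=8 lookahead=) remaining=[) + num $]
Step 17: reduce F->num. Stack=[E + ( T * F] ptr=8 lookahead=) remaining=[) + num $]
Step 18: reduce T->T * F. Stack=[E + ( T] ptr=8 lookahead=) remaining=[) + num $]
Step 19: reduce E->T. Stack=[E + ( E] ptr=8 lookahead=) remaining=[) + num $]
Step 20: shift ). Stack=[E + ( E )] ptr=9 lookahead=+ remaining=[+ num $]
Step 21: reduce F->( E ). Stack=[E + F] ptr=9 lookahead=+ remaining=[+ num $]
Step 22: reduce T->F. Stack=[E + T] ptr=9 lookahead=+ remaining=[+ num $]
Step 23: reduce E->E + T. Stack=[E] ptr=9 lookahead=+ remaining=[+ num $]
Step 24: shift +. Stack=[E +] ptr=10 lookahead=num remaining=[num $]
Step 25: shift num. Stack=[E + num] ptr=11 lookahead=$ remaining=[$]
Step 26: reduce F->num. Stack=[E + F] ptr=11 lookahead=$ remaining=[$]
Step 27: reduce T->F. Stack=[E + T] ptr=11 lookahead=$ remaining=[$]
Step 28: reduce E->E + T. Stack=[E] ptr=11 lookahead=$ remaining=[$]
Step 29: accept. Stack=[E] ptr=11 lookahead=$ remaining=[$]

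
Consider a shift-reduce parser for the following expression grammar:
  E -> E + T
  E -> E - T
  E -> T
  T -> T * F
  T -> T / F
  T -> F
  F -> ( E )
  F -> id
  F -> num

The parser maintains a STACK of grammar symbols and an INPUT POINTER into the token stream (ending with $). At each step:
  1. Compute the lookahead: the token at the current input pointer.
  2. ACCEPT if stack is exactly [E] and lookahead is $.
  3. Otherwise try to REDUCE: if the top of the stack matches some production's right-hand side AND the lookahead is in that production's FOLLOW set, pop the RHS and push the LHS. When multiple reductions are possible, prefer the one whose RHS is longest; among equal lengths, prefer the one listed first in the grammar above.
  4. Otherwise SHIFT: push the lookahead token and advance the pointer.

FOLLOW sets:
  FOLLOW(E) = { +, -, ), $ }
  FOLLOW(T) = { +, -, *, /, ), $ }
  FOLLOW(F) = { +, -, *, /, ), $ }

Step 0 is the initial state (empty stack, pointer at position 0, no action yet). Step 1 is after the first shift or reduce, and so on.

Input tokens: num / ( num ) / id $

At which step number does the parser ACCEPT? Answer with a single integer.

Answer: 18

Derivation:
Step 1: shift num. Stack=[num] ptr=1 lookahead=/ remaining=[/ ( num ) / id $]
Step 2: reduce F->num. Stack=[F] ptr=1 lookahead=/ remaining=[/ ( num ) / id $]
Step 3: reduce T->F. Stack=[T] ptr=1 lookahead=/ remaining=[/ ( num ) / id $]
Step 4: shift /. Stack=[T /] ptr=2 lookahead=( remaining=[( num ) / id $]
Step 5: shift (. Stack=[T / (] ptr=3 lookahead=num remaining=[num ) / id $]
Step 6: shift num. Stack=[T / ( num] ptr=4 lookahead=) remaining=[) / id $]
Step 7: reduce F->num. Stack=[T / ( F] ptr=4 lookahead=) remaining=[) / id $]
Step 8: reduce T->F. Stack=[T / ( T] ptr=4 lookahead=) remaining=[) / id $]
Step 9: reduce E->T. Stack=[T / ( E] ptr=4 lookahead=) remaining=[) / id $]
Step 10: shift ). Stack=[T / ( E )] ptr=5 lookahead=/ remaining=[/ id $]
Step 11: reduce F->( E ). Stack=[T / F] ptr=5 lookahead=/ remaining=[/ id $]
Step 12: reduce T->T / F. Stack=[T] ptr=5 lookahead=/ remaining=[/ id $]
Step 13: shift /. Stack=[T /] ptr=6 lookahead=id remaining=[id $]
Step 14: shift id. Stack=[T / id] ptr=7 lookahead=$ remaining=[$]
Step 15: reduce F->id. Stack=[T / F] ptr=7 lookahead=$ remaining=[$]
Step 16: reduce T->T / F. Stack=[T] ptr=7 lookahead=$ remaining=[$]
Step 17: reduce E->T. Stack=[E] ptr=7 lookahead=$ remaining=[$]
Step 18: accept. Stack=[E] ptr=7 lookahead=$ remaining=[$]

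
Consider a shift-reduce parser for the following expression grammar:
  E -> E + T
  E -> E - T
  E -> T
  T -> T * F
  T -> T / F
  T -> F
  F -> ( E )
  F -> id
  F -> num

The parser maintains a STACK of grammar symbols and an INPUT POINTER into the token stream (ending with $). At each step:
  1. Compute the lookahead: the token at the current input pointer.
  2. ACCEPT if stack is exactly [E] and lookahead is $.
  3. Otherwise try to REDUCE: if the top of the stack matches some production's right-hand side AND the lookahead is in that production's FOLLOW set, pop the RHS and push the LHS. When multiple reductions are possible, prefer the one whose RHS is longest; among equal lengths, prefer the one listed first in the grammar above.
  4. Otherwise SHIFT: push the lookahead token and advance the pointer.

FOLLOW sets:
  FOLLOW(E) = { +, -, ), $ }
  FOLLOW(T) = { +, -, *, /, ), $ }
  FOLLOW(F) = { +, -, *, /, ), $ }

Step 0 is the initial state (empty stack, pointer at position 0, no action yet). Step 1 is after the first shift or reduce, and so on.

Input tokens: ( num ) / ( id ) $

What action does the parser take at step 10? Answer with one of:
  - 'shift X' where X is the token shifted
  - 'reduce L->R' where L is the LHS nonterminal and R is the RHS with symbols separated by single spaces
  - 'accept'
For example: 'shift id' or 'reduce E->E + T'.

Answer: shift (

Derivation:
Step 1: shift (. Stack=[(] ptr=1 lookahead=num remaining=[num ) / ( id ) $]
Step 2: shift num. Stack=[( num] ptr=2 lookahead=) remaining=[) / ( id ) $]
Step 3: reduce F->num. Stack=[( F] ptr=2 lookahead=) remaining=[) / ( id ) $]
Step 4: reduce T->F. Stack=[( T] ptr=2 lookahead=) remaining=[) / ( id ) $]
Step 5: reduce E->T. Stack=[( E] ptr=2 lookahead=) remaining=[) / ( id ) $]
Step 6: shift ). Stack=[( E )] ptr=3 lookahead=/ remaining=[/ ( id ) $]
Step 7: reduce F->( E ). Stack=[F] ptr=3 lookahead=/ remaining=[/ ( id ) $]
Step 8: reduce T->F. Stack=[T] ptr=3 lookahead=/ remaining=[/ ( id ) $]
Step 9: shift /. Stack=[T /] ptr=4 lookahead=( remaining=[( id ) $]
Step 10: shift (. Stack=[T / (] ptr=5 lookahead=id remaining=[id ) $]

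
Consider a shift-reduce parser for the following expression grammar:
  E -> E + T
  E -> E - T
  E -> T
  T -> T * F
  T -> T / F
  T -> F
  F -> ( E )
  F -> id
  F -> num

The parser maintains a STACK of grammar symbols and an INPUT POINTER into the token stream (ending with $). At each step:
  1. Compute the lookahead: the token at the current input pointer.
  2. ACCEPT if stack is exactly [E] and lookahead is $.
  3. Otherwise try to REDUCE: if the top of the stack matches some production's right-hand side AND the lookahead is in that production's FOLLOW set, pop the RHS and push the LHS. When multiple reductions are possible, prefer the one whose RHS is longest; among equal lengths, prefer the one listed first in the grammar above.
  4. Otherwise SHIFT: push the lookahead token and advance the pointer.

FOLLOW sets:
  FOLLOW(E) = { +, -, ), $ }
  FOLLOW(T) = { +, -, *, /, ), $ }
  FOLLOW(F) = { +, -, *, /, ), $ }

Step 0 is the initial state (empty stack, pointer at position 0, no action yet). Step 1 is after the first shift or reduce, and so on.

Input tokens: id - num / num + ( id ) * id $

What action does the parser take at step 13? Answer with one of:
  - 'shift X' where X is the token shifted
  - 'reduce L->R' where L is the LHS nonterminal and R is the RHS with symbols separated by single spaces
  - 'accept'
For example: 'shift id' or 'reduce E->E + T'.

Step 1: shift id. Stack=[id] ptr=1 lookahead=- remaining=[- num / num + ( id ) * id $]
Step 2: reduce F->id. Stack=[F] ptr=1 lookahead=- remaining=[- num / num + ( id ) * id $]
Step 3: reduce T->F. Stack=[T] ptr=1 lookahead=- remaining=[- num / num + ( id ) * id $]
Step 4: reduce E->T. Stack=[E] ptr=1 lookahead=- remaining=[- num / num + ( id ) * id $]
Step 5: shift -. Stack=[E -] ptr=2 lookahead=num remaining=[num / num + ( id ) * id $]
Step 6: shift num. Stack=[E - num] ptr=3 lookahead=/ remaining=[/ num + ( id ) * id $]
Step 7: reduce F->num. Stack=[E - F] ptr=3 lookahead=/ remaining=[/ num + ( id ) * id $]
Step 8: reduce T->F. Stack=[E - T] ptr=3 lookahead=/ remaining=[/ num + ( id ) * id $]
Step 9: shift /. Stack=[E - T /] ptr=4 lookahead=num remaining=[num + ( id ) * id $]
Step 10: shift num. Stack=[E - T / num] ptr=5 lookahead=+ remaining=[+ ( id ) * id $]
Step 11: reduce F->num. Stack=[E - T / F] ptr=5 lookahead=+ remaining=[+ ( id ) * id $]
Step 12: reduce T->T / F. Stack=[E - T] ptr=5 lookahead=+ remaining=[+ ( id ) * id $]
Step 13: reduce E->E - T. Stack=[E] ptr=5 lookahead=+ remaining=[+ ( id ) * id $]

Answer: reduce E->E - T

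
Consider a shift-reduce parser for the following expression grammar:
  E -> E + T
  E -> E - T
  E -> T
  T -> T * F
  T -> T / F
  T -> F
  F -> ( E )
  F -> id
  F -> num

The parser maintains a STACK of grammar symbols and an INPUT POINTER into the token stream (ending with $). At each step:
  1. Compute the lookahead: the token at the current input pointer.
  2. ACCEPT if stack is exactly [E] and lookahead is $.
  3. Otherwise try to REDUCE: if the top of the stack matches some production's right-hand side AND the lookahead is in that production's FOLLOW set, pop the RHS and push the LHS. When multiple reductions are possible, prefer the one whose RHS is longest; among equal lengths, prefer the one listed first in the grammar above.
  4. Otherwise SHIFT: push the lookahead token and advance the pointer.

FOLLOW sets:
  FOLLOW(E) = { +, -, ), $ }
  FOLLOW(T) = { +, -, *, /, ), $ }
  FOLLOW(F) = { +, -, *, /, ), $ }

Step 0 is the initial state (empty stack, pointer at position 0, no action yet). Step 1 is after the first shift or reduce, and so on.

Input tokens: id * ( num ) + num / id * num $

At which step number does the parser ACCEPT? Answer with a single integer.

Step 1: shift id. Stack=[id] ptr=1 lookahead=* remaining=[* ( num ) + num / id * num $]
Step 2: reduce F->id. Stack=[F] ptr=1 lookahead=* remaining=[* ( num ) + num / id * num $]
Step 3: reduce T->F. Stack=[T] ptr=1 lookahead=* remaining=[* ( num ) + num / id * num $]
Step 4: shift *. Stack=[T *] ptr=2 lookahead=( remaining=[( num ) + num / id * num $]
Step 5: shift (. Stack=[T * (] ptr=3 lookahead=num remaining=[num ) + num / id * num $]
Step 6: shift num. Stack=[T * ( num] ptr=4 lookahead=) remaining=[) + num / id * num $]
Step 7: reduce F->num. Stack=[T * ( F] ptr=4 lookahead=) remaining=[) + num / id * num $]
Step 8: reduce T->F. Stack=[T * ( T] ptr=4 lookahead=) remaining=[) + num / id * num $]
Step 9: reduce E->T. Stack=[T * ( E] ptr=4 lookahead=) remaining=[) + num / id * num $]
Step 10: shift ). Stack=[T * ( E )] ptr=5 lookahead=+ remaining=[+ num / id * num $]
Step 11: reduce F->( E ). Stack=[T * F] ptr=5 lookahead=+ remaining=[+ num / id * num $]
Step 12: reduce T->T * F. Stack=[T] ptr=5 lookahead=+ remaining=[+ num / id * num $]
Step 13: reduce E->T. Stack=[E] ptr=5 lookahead=+ remaining=[+ num / id * num $]
Step 14: shift +. Stack=[E +] ptr=6 lookahead=num remaining=[num / id * num $]
Step 15: shift num. Stack=[E + num] ptr=7 lookahead=/ remaining=[/ id * num $]
Step 16: reduce F->num. Stack=[E + F] ptr=7 lookahead=/ remaining=[/ id * num $]
Step 17: reduce T->F. Stack=[E + T] ptr=7 lookahead=/ remaining=[/ id * num $]
Step 18: shift /. Stack=[E + T /] ptr=8 lookahead=id remaining=[id * num $]
Step 19: shift id. Stack=[E + T / id] ptr=9 lookahead=* remaining=[* num $]
Step 20: reduce F->id. Stack=[E + T / F] ptr=9 lookahead=* remaining=[* num $]
Step 21: reduce T->T / F. Stack=[E + T] ptr=9 lookahead=* remaining=[* num $]
Step 22: shift *. Stack=[E + T *] ptr=10 lookahead=num remaining=[num $]
Step 23: shift num. Stack=[E + T * num] ptr=11 lookahead=$ remaining=[$]
Step 24: reduce F->num. Stack=[E + T * F] ptr=11 lookahead=$ remaining=[$]
Step 25: reduce T->T * F. Stack=[E + T] ptr=11 lookahead=$ remaining=[$]
Step 26: reduce E->E + T. Stack=[E] ptr=11 lookahead=$ remaining=[$]
Step 27: accept. Stack=[E] ptr=11 lookahead=$ remaining=[$]

Answer: 27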